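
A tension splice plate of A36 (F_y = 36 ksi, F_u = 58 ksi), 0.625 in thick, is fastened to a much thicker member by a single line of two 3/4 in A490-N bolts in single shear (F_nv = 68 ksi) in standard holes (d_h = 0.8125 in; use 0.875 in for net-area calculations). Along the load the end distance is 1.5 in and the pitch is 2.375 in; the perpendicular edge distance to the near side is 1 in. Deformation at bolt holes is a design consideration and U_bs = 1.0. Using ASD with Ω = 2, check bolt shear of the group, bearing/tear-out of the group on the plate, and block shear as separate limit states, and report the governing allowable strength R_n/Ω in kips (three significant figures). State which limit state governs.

30 kips (bolt shear governs)

Bolt shear: A_b = π·0.75²/4 = 0.4418 in²; R_n = 68 × 0.4418 × 2 × 1 = 60.08 kips → 60.08 / 2 = 30 kips.
Bearing: edge l_c = 1.094, r_n = 47.58 kips; interior l_c = 1.562, r_n = 65.25 kips; R_n = 47.58 + 1·65.25 = 112.8 kips → 56.4 kips.
Block shear: A_gv = 2.422, A_nv = 1.602, A_nt = 0.3516 in²; R_n = min(0.6F_uA_nv, 0.6F_yA_gv) + U_bs·F_u·A_nt = 72.7 kips → 36.4 kips.
Bolt shear governs: 30 kips.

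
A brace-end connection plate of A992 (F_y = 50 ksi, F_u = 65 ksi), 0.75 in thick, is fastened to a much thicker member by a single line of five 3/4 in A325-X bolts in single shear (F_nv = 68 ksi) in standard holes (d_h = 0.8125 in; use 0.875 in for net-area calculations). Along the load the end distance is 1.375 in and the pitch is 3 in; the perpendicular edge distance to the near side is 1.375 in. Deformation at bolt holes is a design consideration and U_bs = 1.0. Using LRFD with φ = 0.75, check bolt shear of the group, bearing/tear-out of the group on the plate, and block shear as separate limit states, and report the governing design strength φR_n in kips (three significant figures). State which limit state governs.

113 kips (bolt shear governs)

Bolt shear: A_b = π·0.75²/4 = 0.4418 in²; R_n = 68 × 0.4418 × 5 × 1 = 150.2 kips → 0.75 × 150.2 = 113 kips.
Bearing: edge l_c = 0.9688, r_n = 56.67 kips; interior l_c = 2.188, r_n = 87.75 kips; R_n = 56.67 + 4·87.75 = 407.7 kips → 306 kips.
Block shear: A_gv = 10.03, A_nv = 7.078, A_nt = 0.7031 in²; R_n = min(0.6F_uA_nv, 0.6F_yA_gv) + U_bs·F_u·A_nt = 321.8 kips → 241 kips.
Bolt shear governs: 113 kips.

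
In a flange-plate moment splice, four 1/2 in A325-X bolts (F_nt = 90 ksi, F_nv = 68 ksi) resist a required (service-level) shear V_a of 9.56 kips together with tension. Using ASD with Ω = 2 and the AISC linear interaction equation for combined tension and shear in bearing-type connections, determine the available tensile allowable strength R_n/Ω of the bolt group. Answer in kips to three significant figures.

33.3 kips

A_b = π·0.5²/4 = 0.1963 in²; f_rv = 9.56 / (4 × 0.1963) = 12.17 ksi.
F'_nt = 1.3 F_nt − (Ω F_nt / F_nv) f_rv = 1.3·90 − (2·90/68)·12.17 = 84.78 ksi, capped at F_nt → F'_nt = 84.78 ksi.
R_n = F'_nt · A_b · n = 84.78 × 0.1963 × 4 = 66.59 kips.
Allowable strength R_n/Ω = 66.59 / 2 = 33.3 kips.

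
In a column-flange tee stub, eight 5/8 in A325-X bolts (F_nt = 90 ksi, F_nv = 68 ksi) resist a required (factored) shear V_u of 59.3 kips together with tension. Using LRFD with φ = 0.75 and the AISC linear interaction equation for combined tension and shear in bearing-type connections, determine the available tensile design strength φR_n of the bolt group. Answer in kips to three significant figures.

A_b = π·0.625²/4 = 0.3068 in²; f_rv = 59.3 / (8 × 0.3068) = 24.16 ksi.
F'_nt = 1.3 F_nt − (F_nt / φF_nv) f_rv = 1.3·90 − (90/(0.75·68))·24.16 = 74.36 ksi, capped at F_nt → F'_nt = 74.36 ksi.
R_n = F'_nt · A_b · n = 74.36 × 0.3068 × 8 = 182.5 kips.
Design strength φR_n = 0.75 × 182.5 = 137 kips.

137 kips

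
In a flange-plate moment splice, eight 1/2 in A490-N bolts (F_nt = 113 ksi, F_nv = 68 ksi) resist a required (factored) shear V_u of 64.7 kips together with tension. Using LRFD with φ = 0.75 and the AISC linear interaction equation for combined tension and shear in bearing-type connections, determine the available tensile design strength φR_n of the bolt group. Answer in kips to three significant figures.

65.5 kips

A_b = π·0.5²/4 = 0.1963 in²; f_rv = 64.7 / (8 × 0.1963) = 41.19 ksi.
F'_nt = 1.3 F_nt − (F_nt / φF_nv) f_rv = 1.3·113 − (113/(0.75·68))·41.19 = 55.64 ksi, capped at F_nt → F'_nt = 55.64 ksi.
R_n = F'_nt · A_b · n = 55.64 × 0.1963 × 8 = 87.4 kips.
Design strength φR_n = 0.75 × 87.4 = 65.5 kips.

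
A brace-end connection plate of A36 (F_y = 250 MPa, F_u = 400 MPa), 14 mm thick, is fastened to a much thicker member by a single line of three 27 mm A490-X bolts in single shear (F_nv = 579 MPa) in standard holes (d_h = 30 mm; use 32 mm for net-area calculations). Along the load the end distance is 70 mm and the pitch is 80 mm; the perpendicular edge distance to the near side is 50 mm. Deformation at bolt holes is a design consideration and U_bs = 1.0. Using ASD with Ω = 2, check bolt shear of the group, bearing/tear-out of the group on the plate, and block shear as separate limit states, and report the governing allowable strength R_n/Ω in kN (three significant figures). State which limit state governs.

337 kN (block shear governs)

Bolt shear: A_b = π·27²/4 = 572.6 mm²; R_n = 579 × 572.6 × 3 × 1 / 1000 = 994.5 kN → 994.5 / 2 = 497 kN.
Bearing: edge l_c = 55, r_n = 362.9 kN; interior l_c = 50, r_n = 336 kN; R_n = 362.9 + 2·336 = 1035 kN → 517 kN.
Block shear: A_gv = 3220, A_nv = 2100, A_nt = 476 mm²; R_n = min(0.6F_uA_nv, 0.6F_yA_gv) + U_bs·F_u·A_nt = 673.4 kN → 337 kN.
Block shear governs: 337 kN.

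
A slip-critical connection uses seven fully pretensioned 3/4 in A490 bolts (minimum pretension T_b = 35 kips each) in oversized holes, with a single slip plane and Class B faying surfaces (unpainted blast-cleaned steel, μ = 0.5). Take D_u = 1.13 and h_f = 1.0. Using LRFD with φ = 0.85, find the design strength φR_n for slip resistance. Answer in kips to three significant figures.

R_n = μ · D_u · h_f · T_b · n_s · n_b = 0.5 × 1.13 × 1.0 × 35 × 1 × 7 = 138.4 kips.
Design strength φR_n = 0.85 × 138.4 = 118 kips.

118 kips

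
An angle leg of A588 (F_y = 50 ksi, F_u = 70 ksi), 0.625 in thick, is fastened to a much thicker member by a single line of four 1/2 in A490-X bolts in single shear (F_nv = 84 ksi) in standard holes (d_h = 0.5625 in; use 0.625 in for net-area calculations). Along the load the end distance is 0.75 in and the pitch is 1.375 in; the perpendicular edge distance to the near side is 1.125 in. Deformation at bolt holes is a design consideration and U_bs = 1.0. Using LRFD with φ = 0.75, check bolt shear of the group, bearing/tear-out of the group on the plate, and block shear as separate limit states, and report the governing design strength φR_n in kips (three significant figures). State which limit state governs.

Bolt shear: A_b = π·0.5²/4 = 0.1963 in²; R_n = 84 × 0.1963 × 4 × 1 = 65.97 kips → 0.75 × 65.97 = 49.5 kips.
Bearing: edge l_c = 0.4688, r_n = 24.61 kips; interior l_c = 0.8125, r_n = 42.66 kips; R_n = 24.61 + 3·42.66 = 152.6 kips → 114 kips.
Block shear: A_gv = 3.047, A_nv = 1.68, A_nt = 0.5078 in²; R_n = min(0.6F_uA_nv, 0.6F_yA_gv) + U_bs·F_u·A_nt = 106.1 kips → 79.6 kips.
Bolt shear governs: 49.5 kips.

49.5 kips (bolt shear governs)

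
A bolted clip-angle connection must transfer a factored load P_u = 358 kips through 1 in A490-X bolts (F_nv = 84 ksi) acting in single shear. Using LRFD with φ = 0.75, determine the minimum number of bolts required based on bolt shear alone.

8 bolts

A_b = π·1²/4 = 0.7854 in².
Per-bolt design strength φR_n = 0.75 × 84 × 0.7854 × 1 = 49.48 kips.
n ≥ 358 / 49.48 = 7.235 → use 8 bolts.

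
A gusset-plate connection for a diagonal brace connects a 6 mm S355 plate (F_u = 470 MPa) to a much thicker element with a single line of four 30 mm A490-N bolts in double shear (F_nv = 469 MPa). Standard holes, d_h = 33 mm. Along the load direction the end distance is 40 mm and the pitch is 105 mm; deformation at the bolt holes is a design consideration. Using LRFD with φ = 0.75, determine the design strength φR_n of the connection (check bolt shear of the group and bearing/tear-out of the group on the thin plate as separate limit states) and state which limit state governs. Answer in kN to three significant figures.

516 kN (bearing governs)

Bolt shear: A_b = π·30²/4 = 706.9 mm²; R_n = 469 × 706.9 × 4 × 2 / 1000 = 2652 kN → 0.75 × 2652 = 1990 kN.
Bearing (1.2 l_c t F_u ≤ 2.4 d t F_u): upper limit = 2.4·30·6·470 / 1000 = 203 kN.
  Edge l_c = 40 − 33/2 = 23.5 → r_n = 79.52 kN; interior l_c = 105 − 33 = 72 → r_n = 203 kN.
  R_n,bearing = 1·79.52 + 3·203 = 688.6 kN → 0.75 × 688.6 = 516 kN.
Bearing governs: 516 kN.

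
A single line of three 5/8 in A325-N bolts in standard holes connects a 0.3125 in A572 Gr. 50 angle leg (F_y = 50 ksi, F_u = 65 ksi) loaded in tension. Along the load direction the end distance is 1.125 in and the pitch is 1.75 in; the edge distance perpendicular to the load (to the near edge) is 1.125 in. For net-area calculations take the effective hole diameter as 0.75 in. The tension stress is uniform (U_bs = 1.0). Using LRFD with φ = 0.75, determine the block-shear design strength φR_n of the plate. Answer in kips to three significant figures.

Shear plane L_v = 1.125 + 2·1.75 = 4.625 in; A_gv = 4.625 × 0.3125 = 1.445 in².
A_nv = (4.625 − 2.5·0.75) × 0.3125 = 0.8594 in².
A_nt = (1.125 − 0.5·0.75) × 0.3125 = 0.2344 in².
0.6 F_u A_nv = 33.52 kips; 0.6 F_y A_gv = 43.36 kips → shear rupture governs the shear term.
R_n = 33.52 + 1.0 × 65 × 0.2344 = 48.75 kips.
Design strength φR_n = 0.75 × 48.75 = 36.6 kips.

36.6 kips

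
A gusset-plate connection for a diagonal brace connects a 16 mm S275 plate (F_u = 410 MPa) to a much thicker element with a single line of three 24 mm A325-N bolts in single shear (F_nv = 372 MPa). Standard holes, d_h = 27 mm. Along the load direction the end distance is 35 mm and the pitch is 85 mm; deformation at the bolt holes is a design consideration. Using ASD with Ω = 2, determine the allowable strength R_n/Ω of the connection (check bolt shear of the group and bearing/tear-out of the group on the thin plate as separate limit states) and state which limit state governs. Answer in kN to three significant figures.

252 kN (bolt shear governs)

Bolt shear: A_b = π·24²/4 = 452.4 mm²; R_n = 372 × 452.4 × 3 × 1 / 1000 = 504.9 kN → 504.9 / 2 = 252 kN.
Bearing (1.2 l_c t F_u ≤ 2.4 d t F_u): upper limit = 2.4·24·16·410 / 1000 = 377.9 kN.
  Edge l_c = 35 − 27/2 = 21.5 → r_n = 169.2 kN; interior l_c = 85 − 27 = 58 → r_n = 377.9 kN.
  R_n,bearing = 1·169.2 + 2·377.9 = 925 kN → 925 / 2 = 462 kN.
Bolt shear governs: 252 kN.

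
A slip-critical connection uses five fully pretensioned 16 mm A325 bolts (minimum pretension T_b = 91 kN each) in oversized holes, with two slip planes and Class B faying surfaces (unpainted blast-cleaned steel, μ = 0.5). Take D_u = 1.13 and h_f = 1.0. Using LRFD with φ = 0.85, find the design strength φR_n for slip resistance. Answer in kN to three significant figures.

R_n = μ · D_u · h_f · T_b · n_s · n_b = 0.5 × 1.13 × 1.0 × 91 × 2 × 5 = 514.1 kN.
Design strength φR_n = 0.85 × 514.1 = 437 kN.

437 kN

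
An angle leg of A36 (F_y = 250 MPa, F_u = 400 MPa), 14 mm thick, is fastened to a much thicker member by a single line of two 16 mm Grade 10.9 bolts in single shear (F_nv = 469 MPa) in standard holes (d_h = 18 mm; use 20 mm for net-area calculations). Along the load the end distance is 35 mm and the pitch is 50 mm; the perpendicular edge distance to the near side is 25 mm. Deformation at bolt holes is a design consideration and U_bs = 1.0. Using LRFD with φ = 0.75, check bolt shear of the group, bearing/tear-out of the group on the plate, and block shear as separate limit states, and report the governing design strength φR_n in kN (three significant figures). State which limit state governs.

141 kN (bolt shear governs)

Bolt shear: A_b = π·16²/4 = 201.1 mm²; R_n = 469 × 201.1 × 2 × 1 / 1000 = 188.6 kN → 0.75 × 188.6 = 141 kN.
Bearing: edge l_c = 26, r_n = 174.7 kN; interior l_c = 32, r_n = 215 kN; R_n = 174.7 + 1·215 = 389.8 kN → 292 kN.
Block shear: A_gv = 1190, A_nv = 770, A_nt = 210 mm²; R_n = min(0.6F_uA_nv, 0.6F_yA_gv) + U_bs·F_u·A_nt = 262.5 kN → 197 kN.
Bolt shear governs: 141 kN.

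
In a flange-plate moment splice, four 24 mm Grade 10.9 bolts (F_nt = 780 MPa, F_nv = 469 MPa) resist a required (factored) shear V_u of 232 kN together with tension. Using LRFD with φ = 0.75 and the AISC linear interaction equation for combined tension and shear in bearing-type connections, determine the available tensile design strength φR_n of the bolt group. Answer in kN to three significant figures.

A_b = π·24²/4 = 452.4 mm²; f_rv = 232 × 1000 / (4 × 452.4) = 128.2 MPa.
F'_nt = 1.3 F_nt − (F_nt / φF_nv) f_rv = 1.3·780 − (780/(0.75·469))·128.2 = 729.7 MPa, capped at F_nt → F'_nt = 729.7 MPa.
R_n = F'_nt · A_b · n = 729.7 × 452.4 × 4 / 1000 = 1320 kN.
Design strength φR_n = 0.75 × 1320 = 990 kN.

990 kN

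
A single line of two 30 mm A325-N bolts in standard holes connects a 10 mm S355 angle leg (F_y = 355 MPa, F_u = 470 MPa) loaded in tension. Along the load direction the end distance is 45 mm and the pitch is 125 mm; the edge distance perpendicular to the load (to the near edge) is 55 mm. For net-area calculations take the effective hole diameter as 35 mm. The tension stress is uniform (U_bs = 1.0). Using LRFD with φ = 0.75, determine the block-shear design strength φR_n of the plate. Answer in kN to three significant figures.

Shear plane L_v = 45 + 1·125 = 170 mm; A_gv = 170 × 10 = 1700 mm².
A_nv = (170 − 1.5·35) × 10 = 1175 mm².
A_nt = (55 − 0.5·35) × 10 = 375 mm².
0.6 F_u A_nv = 331.4 kN; 0.6 F_y A_gv = 362.1 kN → shear rupture governs the shear term.
R_n = 331.4 + 1.0 × 470 × 375 / 1000 = 507.6 kN.
Design strength φR_n = 0.75 × 507.6 = 381 kN.

381 kN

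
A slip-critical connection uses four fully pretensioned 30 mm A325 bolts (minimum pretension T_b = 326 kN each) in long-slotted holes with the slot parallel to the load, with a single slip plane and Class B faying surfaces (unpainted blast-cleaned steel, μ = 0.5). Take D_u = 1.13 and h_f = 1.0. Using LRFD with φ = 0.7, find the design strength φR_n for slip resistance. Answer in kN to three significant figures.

516 kN

R_n = μ · D_u · h_f · T_b · n_s · n_b = 0.5 × 1.13 × 1.0 × 326 × 1 × 4 = 736.8 kN.
Design strength φR_n = 0.7 × 736.8 = 516 kN.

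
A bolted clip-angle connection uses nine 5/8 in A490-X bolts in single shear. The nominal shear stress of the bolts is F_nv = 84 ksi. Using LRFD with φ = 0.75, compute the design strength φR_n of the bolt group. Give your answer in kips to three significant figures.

A_b = π × 0.625² / 4 = 0.3068 in².
R_n = F_nv · A_b · n · n_s = 84 × 0.3068 × 9 × 1 = 231.9 kips.
Design strength φR_n = 0.75 × 231.9 = 174 kips.

174 kips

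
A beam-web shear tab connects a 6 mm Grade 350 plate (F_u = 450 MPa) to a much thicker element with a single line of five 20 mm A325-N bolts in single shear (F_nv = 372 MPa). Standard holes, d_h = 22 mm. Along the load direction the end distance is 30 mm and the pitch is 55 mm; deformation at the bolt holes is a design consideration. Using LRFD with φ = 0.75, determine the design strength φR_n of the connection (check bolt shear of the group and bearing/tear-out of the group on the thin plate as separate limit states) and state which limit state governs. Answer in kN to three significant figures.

367 kN (bearing governs)

Bolt shear: A_b = π·20²/4 = 314.2 mm²; R_n = 372 × 314.2 × 5 × 1 / 1000 = 584.3 kN → 0.75 × 584.3 = 438 kN.
Bearing (1.2 l_c t F_u ≤ 2.4 d t F_u): upper limit = 2.4·20·6·450 / 1000 = 129.6 kN.
  Edge l_c = 30 − 22/2 = 19 → r_n = 61.56 kN; interior l_c = 55 − 22 = 33 → r_n = 106.9 kN.
  R_n,bearing = 1·61.56 + 4·106.9 = 489.2 kN → 0.75 × 489.2 = 367 kN.
Bearing governs: 367 kN.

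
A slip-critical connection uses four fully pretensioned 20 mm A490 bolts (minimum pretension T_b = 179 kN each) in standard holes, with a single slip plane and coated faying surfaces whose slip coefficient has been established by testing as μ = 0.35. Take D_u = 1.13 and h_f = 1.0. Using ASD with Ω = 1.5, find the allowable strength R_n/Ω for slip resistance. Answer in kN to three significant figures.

R_n = μ · D_u · h_f · T_b · n_s · n_b = 0.35 × 1.13 × 1.0 × 179 × 1 × 4 = 283.2 kN.
Allowable strength R_n/Ω = 283.2 / 1.5 = 189 kN.

189 kN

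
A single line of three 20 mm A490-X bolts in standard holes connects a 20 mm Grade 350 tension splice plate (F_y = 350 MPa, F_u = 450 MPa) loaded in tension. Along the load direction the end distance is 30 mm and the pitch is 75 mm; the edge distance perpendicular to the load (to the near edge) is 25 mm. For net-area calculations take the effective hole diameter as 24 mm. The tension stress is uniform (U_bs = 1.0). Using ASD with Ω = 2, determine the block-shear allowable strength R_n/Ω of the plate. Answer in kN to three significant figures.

Shear plane L_v = 30 + 2·75 = 180 mm; A_gv = 180 × 20 = 3600 mm².
A_nv = (180 − 2.5·24) × 20 = 2400 mm².
A_nt = (25 − 0.5·24) × 20 = 260 mm².
0.6 F_u A_nv = 648 kN; 0.6 F_y A_gv = 756 kN → shear rupture governs the shear term.
R_n = 648 + 1.0 × 450 × 260 / 1000 = 765 kN.
Allowable strength R_n/Ω = 765 / 2 = 382 kN.

382 kN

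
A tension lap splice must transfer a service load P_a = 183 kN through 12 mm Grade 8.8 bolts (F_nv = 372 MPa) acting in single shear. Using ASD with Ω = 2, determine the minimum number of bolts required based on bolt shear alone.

9 bolts

A_b = π·12²/4 = 113.1 mm².
Per-bolt allowable strength R_n/Ω = 372 × 113.1 × 1 / 1000 / 2 = 21.04 kN.
n ≥ 183 / 21.04 = 8.699 → use 9 bolts.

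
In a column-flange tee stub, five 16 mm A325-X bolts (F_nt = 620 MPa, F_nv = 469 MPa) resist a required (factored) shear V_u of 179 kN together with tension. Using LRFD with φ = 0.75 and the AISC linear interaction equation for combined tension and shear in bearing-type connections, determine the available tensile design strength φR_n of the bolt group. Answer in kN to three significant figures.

A_b = π·16²/4 = 201.1 mm²; f_rv = 179 × 1000 / (5 × 201.1) = 178.1 MPa.
F'_nt = 1.3 F_nt − (F_nt / φF_nv) f_rv = 1.3·620 − (620/(0.75·469))·178.1 = 492.2 MPa, capped at F_nt → F'_nt = 492.2 MPa.
R_n = F'_nt · A_b · n = 492.2 × 201.1 × 5 / 1000 = 494.8 kN.
Design strength φR_n = 0.75 × 494.8 = 371 kN.

371 kN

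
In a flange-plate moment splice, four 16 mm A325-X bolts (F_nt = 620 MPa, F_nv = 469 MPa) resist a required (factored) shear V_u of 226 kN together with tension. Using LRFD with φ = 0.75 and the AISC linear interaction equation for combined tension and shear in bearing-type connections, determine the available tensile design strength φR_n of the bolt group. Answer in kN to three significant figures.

A_b = π·16²/4 = 201.1 mm²; f_rv = 226 × 1000 / (4 × 201.1) = 281 MPa.
F'_nt = 1.3 F_nt − (F_nt / φF_nv) f_rv = 1.3·620 − (620/(0.75·469))·281 = 310.7 MPa, capped at F_nt → F'_nt = 310.7 MPa.
R_n = F'_nt · A_b · n = 310.7 × 201.1 × 4 / 1000 = 249.9 kN.
Design strength φR_n = 0.75 × 249.9 = 187 kN.

187 kN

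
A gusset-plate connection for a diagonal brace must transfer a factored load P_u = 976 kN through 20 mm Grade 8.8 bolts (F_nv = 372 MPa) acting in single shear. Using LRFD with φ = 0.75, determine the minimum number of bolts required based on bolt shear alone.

12 bolts

A_b = π·20²/4 = 314.2 mm².
Per-bolt design strength φR_n = 0.75 × 372 × 314.2 × 1 / 1000 = 87.65 kN.
n ≥ 976 / 87.65 = 11.14 → use 12 bolts.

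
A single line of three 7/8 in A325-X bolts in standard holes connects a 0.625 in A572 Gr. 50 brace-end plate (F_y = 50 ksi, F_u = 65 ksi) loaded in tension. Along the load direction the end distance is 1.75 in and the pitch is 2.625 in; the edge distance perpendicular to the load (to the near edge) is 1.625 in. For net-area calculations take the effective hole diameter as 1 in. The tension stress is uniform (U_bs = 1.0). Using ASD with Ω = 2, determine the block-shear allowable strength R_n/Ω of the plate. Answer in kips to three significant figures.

Shear plane L_v = 1.75 + 2·2.625 = 7 in; A_gv = 7 × 0.625 = 4.375 in².
A_nv = (7 − 2.5·1) × 0.625 = 2.812 in².
A_nt = (1.625 − 0.5·1) × 0.625 = 0.7031 in².
0.6 F_u A_nv = 109.7 kips; 0.6 F_y A_gv = 131.2 kips → shear rupture governs the shear term.
R_n = 109.7 + 1.0 × 65 × 0.7031 = 155.4 kips.
Allowable strength R_n/Ω = 155.4 / 2 = 77.7 kips.

77.7 kips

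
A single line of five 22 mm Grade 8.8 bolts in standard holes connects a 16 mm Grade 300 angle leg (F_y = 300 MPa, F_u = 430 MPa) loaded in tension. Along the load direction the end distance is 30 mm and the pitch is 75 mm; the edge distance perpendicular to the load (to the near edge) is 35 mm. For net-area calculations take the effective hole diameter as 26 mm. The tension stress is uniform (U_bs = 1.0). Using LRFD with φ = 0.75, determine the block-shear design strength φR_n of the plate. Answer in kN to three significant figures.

Shear plane L_v = 30 + 4·75 = 330 mm; A_gv = 330 × 16 = 5280 mm².
A_nv = (330 − 4.5·26) × 16 = 3408 mm².
A_nt = (35 − 0.5·26) × 16 = 352 mm².
0.6 F_u A_nv = 879.3 kN; 0.6 F_y A_gv = 950.4 kN → shear rupture governs the shear term.
R_n = 879.3 + 1.0 × 430 × 352 / 1000 = 1031 kN.
Design strength φR_n = 0.75 × 1031 = 773 kN.

773 kN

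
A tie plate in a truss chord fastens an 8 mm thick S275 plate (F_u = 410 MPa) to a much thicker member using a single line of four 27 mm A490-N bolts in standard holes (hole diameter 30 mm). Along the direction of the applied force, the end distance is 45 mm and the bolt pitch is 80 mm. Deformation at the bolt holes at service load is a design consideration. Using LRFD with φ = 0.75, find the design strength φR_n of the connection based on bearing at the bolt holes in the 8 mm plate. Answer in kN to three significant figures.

Per bolt r_n = 1.2 l_c t F_u ≤ 2.4 d t F_u; upper limit = 2.4 × 27 × 8 × 410 / 1000 = 212.5 kN.
Edge bolt: l_c = 45 − 30/2 = 30 mm → 1.2 × 30 × 8 × 410 / 1000 = 118.1 → r_n = 118.1 kN.
Interior bolts: l_c = 80 − 30 = 50 mm → 1.2 × 50 × 8 × 410 / 1000 = 196.8 → r_n = 196.8 kN.
R_n = 1 × 118.1 + 3 × 196.8 = 708.5 kN.
Design strength φR_n = 0.75 × 708.5 = 531 kN.

531 kN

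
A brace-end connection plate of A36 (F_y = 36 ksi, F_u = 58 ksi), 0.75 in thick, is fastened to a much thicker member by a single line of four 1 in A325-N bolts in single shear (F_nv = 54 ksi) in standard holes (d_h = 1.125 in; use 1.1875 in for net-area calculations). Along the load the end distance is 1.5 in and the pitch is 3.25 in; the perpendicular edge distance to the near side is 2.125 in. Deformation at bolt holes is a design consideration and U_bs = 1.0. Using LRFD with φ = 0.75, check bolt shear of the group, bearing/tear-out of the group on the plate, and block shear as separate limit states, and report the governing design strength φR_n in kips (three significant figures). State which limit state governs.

Bolt shear: A_b = π·1²/4 = 0.7854 in²; R_n = 54 × 0.7854 × 4 × 1 = 169.6 kips → 0.75 × 169.6 = 127 kips.
Bearing: edge l_c = 0.9375, r_n = 48.94 kips; interior l_c = 2.125, r_n = 104.4 kips; R_n = 48.94 + 3·104.4 = 362.1 kips → 272 kips.
Block shear: A_gv = 8.438, A_nv = 5.32, A_nt = 1.148 in²; R_n = min(0.6F_uA_nv, 0.6F_yA_gv) + U_bs·F_u·A_nt = 248.9 kips → 187 kips.
Bolt shear governs: 127 kips.

127 kips (bolt shear governs)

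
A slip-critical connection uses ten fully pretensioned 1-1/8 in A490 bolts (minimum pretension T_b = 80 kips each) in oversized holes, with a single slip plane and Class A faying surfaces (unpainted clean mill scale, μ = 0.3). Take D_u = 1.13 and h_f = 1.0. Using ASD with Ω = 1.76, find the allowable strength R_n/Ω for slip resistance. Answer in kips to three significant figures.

154 kips

R_n = μ · D_u · h_f · T_b · n_s · n_b = 0.3 × 1.13 × 1.0 × 80 × 1 × 10 = 271.2 kips.
Allowable strength R_n/Ω = 271.2 / 1.76 = 154 kips.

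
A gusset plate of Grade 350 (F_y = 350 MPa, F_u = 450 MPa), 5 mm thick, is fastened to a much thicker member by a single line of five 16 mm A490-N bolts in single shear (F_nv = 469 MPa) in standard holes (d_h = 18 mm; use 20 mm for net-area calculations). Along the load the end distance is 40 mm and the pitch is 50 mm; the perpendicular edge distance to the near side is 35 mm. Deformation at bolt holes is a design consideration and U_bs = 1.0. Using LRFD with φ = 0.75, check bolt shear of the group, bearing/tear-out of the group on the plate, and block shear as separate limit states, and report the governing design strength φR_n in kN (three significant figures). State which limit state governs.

Bolt shear: A_b = π·16²/4 = 201.1 mm²; R_n = 469 × 201.1 × 5 × 1 / 1000 = 471.5 kN → 0.75 × 471.5 = 354 kN.
Bearing: edge l_c = 31, r_n = 83.7 kN; interior l_c = 32, r_n = 86.4 kN; R_n = 83.7 + 4·86.4 = 429.3 kN → 322 kN.
Block shear: A_gv = 1200, A_nv = 750, A_nt = 125 mm²; R_n = min(0.6F_uA_nv, 0.6F_yA_gv) + U_bs·F_u·A_nt = 258.8 kN → 194 kN.
Block shear governs: 194 kN.

194 kN (block shear governs)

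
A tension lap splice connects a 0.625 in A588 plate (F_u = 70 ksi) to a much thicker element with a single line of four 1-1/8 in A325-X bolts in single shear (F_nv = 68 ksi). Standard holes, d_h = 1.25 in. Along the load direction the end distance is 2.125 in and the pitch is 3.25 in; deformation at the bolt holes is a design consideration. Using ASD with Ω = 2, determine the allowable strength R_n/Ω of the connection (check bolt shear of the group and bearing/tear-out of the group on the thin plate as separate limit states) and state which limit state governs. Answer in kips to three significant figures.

Bolt shear: A_b = π·1.125²/4 = 0.994 in²; R_n = 68 × 0.994 × 4 × 1 = 270.4 kips → 270.4 / 2 = 135 kips.
Bearing (1.2 l_c t F_u ≤ 2.4 d t F_u): upper limit = 2.4·1.125·0.625·70 = 118.1 kips.
  Edge l_c = 2.125 − 1.25/2 = 1.5 → r_n = 78.75 kips; interior l_c = 3.25 − 1.25 = 2 → r_n = 105 kips.
  R_n,bearing = 1·78.75 + 3·105 = 393.8 kips → 393.8 / 2 = 197 kips.
Bolt shear governs: 135 kips.

135 kips (bolt shear governs)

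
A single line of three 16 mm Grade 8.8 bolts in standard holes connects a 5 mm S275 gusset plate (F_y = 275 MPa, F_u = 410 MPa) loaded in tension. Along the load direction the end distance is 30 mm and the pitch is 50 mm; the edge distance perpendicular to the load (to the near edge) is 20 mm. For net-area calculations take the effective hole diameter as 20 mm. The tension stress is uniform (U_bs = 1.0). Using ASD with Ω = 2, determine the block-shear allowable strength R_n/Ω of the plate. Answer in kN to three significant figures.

Shear plane L_v = 30 + 2·50 = 130 mm; A_gv = 130 × 5 = 650 mm².
A_nv = (130 − 2.5·20) × 5 = 400 mm².
A_nt = (20 − 0.5·20) × 5 = 50 mm².
0.6 F_u A_nv = 98.4 kN; 0.6 F_y A_gv = 107.2 kN → shear rupture governs the shear term.
R_n = 98.4 + 1.0 × 410 × 50 / 1000 = 118.9 kN.
Allowable strength R_n/Ω = 118.9 / 2 = 59.5 kN.

59.5 kN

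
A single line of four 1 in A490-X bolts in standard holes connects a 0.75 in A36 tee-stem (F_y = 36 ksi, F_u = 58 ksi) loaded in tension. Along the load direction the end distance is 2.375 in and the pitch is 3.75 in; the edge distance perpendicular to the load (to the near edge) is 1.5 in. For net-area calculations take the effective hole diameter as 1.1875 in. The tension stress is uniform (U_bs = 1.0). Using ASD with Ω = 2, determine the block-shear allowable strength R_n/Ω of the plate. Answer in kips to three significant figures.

130 kips

Shear plane L_v = 2.375 + 3·3.75 = 13.62 in; A_gv = 13.62 × 0.75 = 10.22 in².
A_nv = (13.62 − 3.5·1.1875) × 0.75 = 7.102 in².
A_nt = (1.5 − 0.5·1.1875) × 0.75 = 0.6797 in².
0.6 F_u A_nv = 247.1 kips; 0.6 F_y A_gv = 220.7 kips → shear yielding governs the shear term.
R_n = 220.7 + 1.0 × 58 × 0.6797 = 260.1 kips.
Allowable strength R_n/Ω = 260.1 / 2 = 130 kips.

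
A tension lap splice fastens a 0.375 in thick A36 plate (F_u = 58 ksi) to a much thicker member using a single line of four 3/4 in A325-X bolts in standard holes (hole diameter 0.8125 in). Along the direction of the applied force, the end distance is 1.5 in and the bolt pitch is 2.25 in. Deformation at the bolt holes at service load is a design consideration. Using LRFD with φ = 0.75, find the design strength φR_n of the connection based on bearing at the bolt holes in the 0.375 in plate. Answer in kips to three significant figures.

106 kips

Per bolt r_n = 1.2 l_c t F_u ≤ 2.4 d t F_u; upper limit = 2.4 × 0.75 × 0.375 × 58 = 39.15 kips.
Edge bolt: l_c = 1.5 − 0.8125/2 = 1.094 in → 1.2 × 1.094 × 0.375 × 58 = 28.55 → r_n = 28.55 kips.
Interior bolts: l_c = 2.25 − 0.8125 = 1.438 in → 1.2 × 1.438 × 0.375 × 58 = 37.52 → r_n = 37.52 kips.
R_n = 1 × 28.55 + 3 × 37.52 = 141.1 kips.
Design strength φR_n = 0.75 × 141.1 = 106 kips.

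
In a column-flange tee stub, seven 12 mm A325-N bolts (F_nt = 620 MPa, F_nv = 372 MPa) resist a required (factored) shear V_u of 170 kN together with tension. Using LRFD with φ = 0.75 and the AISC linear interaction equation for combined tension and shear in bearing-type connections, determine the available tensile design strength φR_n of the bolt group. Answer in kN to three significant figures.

195 kN

A_b = π·12²/4 = 113.1 mm²; f_rv = 170 × 1000 / (7 × 113.1) = 214.7 MPa.
F'_nt = 1.3 F_nt − (F_nt / φF_nv) f_rv = 1.3·620 − (620/(0.75·372))·214.7 = 328.8 MPa, capped at F_nt → F'_nt = 328.8 MPa.
R_n = F'_nt · A_b · n = 328.8 × 113.1 × 7 / 1000 = 260.3 kN.
Design strength φR_n = 0.75 × 260.3 = 195 kN.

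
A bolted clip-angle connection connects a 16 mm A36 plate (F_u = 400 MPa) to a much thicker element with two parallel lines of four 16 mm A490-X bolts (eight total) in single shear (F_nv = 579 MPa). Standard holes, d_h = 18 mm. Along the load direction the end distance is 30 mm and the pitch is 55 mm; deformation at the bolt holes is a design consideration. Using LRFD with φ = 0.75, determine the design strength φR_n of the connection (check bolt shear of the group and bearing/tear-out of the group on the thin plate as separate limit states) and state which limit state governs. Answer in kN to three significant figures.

698 kN (bolt shear governs)

Bolt shear: A_b = π·16²/4 = 201.1 mm²; R_n = 579 × 201.1 × 8 × 1 / 1000 = 931.3 kN → 0.75 × 931.3 = 698 kN.
Bearing (1.2 l_c t F_u ≤ 2.4 d t F_u): upper limit = 2.4·16·16·400 / 1000 = 245.8 kN.
  Edge l_c = 30 − 18/2 = 21 → r_n = 161.3 kN; interior l_c = 55 − 18 = 37 → r_n = 245.8 kN.
  R_n,bearing = 2·161.3 + 6·245.8 = 1797 kN → 0.75 × 1797 = 1350 kN.
Bolt shear governs: 698 kN.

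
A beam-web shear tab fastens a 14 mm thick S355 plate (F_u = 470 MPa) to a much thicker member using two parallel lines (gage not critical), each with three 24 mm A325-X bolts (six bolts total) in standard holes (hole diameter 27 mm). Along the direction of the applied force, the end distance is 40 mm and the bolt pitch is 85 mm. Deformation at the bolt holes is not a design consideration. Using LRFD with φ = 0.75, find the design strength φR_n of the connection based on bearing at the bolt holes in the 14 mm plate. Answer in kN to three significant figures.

Per bolt r_n = 1.5 l_c t F_u ≤ 3.0 d t F_u; upper limit = 3.0 × 24 × 14 × 470 / 1000 = 473.8 kN.
Edge bolt: l_c = 40 − 27/2 = 26.5 mm → 1.5 × 26.5 × 14 × 470 / 1000 = 261.6 → r_n = 261.6 kN.
Interior bolts: l_c = 85 − 27 = 58 mm → 1.5 × 58 × 14 × 470 / 1000 = 572.5 → r_n = 473.8 kN.
R_n = 2 × 261.6 + 4 × 473.8 = 2418 kN.
Design strength φR_n = 0.75 × 2418 = 1810 kN.

1810 kN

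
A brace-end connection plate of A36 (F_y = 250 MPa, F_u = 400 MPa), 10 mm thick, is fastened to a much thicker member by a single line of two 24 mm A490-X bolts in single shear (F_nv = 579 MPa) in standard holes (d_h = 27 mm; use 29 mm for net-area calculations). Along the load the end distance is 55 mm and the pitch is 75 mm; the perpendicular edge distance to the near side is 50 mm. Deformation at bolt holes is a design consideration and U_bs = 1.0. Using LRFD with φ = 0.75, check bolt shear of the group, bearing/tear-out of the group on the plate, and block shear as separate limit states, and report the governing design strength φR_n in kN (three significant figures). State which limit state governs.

Bolt shear: A_b = π·24²/4 = 452.4 mm²; R_n = 579 × 452.4 × 2 × 1 / 1000 = 523.9 kN → 0.75 × 523.9 = 393 kN.
Bearing: edge l_c = 41.5, r_n = 199.2 kN; interior l_c = 48, r_n = 230.4 kN; R_n = 199.2 + 1·230.4 = 429.6 kN → 322 kN.
Block shear: A_gv = 1300, A_nv = 865, A_nt = 355 mm²; R_n = min(0.6F_uA_nv, 0.6F_yA_gv) + U_bs·F_u·A_nt = 337 kN → 253 kN.
Block shear governs: 253 kN.

253 kN (block shear governs)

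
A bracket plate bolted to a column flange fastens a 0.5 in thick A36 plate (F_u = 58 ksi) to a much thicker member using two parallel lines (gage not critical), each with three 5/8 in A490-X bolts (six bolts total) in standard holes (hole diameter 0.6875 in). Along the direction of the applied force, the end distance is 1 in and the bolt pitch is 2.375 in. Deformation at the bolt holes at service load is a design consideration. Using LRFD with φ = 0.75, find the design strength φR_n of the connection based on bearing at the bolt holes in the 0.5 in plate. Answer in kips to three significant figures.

Per bolt r_n = 1.2 l_c t F_u ≤ 2.4 d t F_u; upper limit = 2.4 × 0.625 × 0.5 × 58 = 43.5 kips.
Edge bolt: l_c = 1 − 0.6875/2 = 0.6562 in → 1.2 × 0.6562 × 0.5 × 58 = 22.84 → r_n = 22.84 kips.
Interior bolts: l_c = 2.375 − 0.6875 = 1.688 in → 1.2 × 1.688 × 0.5 × 58 = 58.72 → r_n = 43.5 kips.
R_n = 2 × 22.84 + 4 × 43.5 = 219.7 kips.
Design strength φR_n = 0.75 × 219.7 = 165 kips.

165 kips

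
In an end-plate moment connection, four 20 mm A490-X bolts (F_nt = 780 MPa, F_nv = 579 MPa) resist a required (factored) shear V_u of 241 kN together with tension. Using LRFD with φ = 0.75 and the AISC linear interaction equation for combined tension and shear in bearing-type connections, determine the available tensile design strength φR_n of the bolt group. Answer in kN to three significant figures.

631 kN

A_b = π·20²/4 = 314.2 mm²; f_rv = 241 × 1000 / (4 × 314.2) = 191.8 MPa.
F'_nt = 1.3 F_nt − (F_nt / φF_nv) f_rv = 1.3·780 − (780/(0.75·579))·191.8 = 669.5 MPa, capped at F_nt → F'_nt = 669.5 MPa.
R_n = F'_nt · A_b · n = 669.5 × 314.2 × 4 / 1000 = 841.3 kN.
Design strength φR_n = 0.75 × 841.3 = 631 kN.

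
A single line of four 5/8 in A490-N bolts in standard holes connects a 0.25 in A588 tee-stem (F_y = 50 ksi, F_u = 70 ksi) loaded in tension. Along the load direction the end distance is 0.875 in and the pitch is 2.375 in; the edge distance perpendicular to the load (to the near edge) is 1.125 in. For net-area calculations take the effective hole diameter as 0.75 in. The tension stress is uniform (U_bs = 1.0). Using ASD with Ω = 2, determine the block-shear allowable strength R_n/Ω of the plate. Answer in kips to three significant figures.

Shear plane L_v = 0.875 + 3·2.375 = 8 in; A_gv = 8 × 0.25 = 2 in².
A_nv = (8 − 3.5·0.75) × 0.25 = 1.344 in².
A_nt = (1.125 − 0.5·0.75) × 0.25 = 0.1875 in².
0.6 F_u A_nv = 56.44 kips; 0.6 F_y A_gv = 60 kips → shear rupture governs the shear term.
R_n = 56.44 + 1.0 × 70 × 0.1875 = 69.56 kips.
Allowable strength R_n/Ω = 69.56 / 2 = 34.8 kips.

34.8 kips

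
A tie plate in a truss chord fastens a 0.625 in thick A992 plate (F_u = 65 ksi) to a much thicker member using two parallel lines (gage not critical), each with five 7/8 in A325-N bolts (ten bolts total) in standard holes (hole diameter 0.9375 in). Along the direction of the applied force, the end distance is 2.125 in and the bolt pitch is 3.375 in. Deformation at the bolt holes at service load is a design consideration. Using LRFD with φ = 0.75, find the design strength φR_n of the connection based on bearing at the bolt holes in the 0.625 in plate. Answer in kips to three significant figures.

633 kips

Per bolt r_n = 1.2 l_c t F_u ≤ 2.4 d t F_u; upper limit = 2.4 × 0.875 × 0.625 × 65 = 85.31 kips.
Edge bolt: l_c = 2.125 − 0.9375/2 = 1.656 in → 1.2 × 1.656 × 0.625 × 65 = 80.74 → r_n = 80.74 kips.
Interior bolts: l_c = 3.375 − 0.9375 = 2.438 in → 1.2 × 2.438 × 0.625 × 65 = 118.8 → r_n = 85.31 kips.
R_n = 2 × 80.74 + 8 × 85.31 = 844 kips.
Design strength φR_n = 0.75 × 844 = 633 kips.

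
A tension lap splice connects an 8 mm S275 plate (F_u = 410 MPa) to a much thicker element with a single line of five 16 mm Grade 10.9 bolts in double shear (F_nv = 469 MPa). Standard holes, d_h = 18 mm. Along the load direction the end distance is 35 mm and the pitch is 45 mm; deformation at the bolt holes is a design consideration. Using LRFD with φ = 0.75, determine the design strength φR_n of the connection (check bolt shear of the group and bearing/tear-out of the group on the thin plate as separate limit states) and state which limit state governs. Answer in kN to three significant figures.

Bolt shear: A_b = π·16²/4 = 201.1 mm²; R_n = 469 × 201.1 × 5 × 2 / 1000 = 943 kN → 0.75 × 943 = 707 kN.
Bearing (1.2 l_c t F_u ≤ 2.4 d t F_u): upper limit = 2.4·16·8·410 / 1000 = 126 kN.
  Edge l_c = 35 − 18/2 = 26 → r_n = 102.3 kN; interior l_c = 45 − 18 = 27 → r_n = 106.3 kN.
  R_n,bearing = 1·102.3 + 4·106.3 = 527.4 kN → 0.75 × 527.4 = 396 kN.
Bearing governs: 396 kN.

396 kN (bearing governs)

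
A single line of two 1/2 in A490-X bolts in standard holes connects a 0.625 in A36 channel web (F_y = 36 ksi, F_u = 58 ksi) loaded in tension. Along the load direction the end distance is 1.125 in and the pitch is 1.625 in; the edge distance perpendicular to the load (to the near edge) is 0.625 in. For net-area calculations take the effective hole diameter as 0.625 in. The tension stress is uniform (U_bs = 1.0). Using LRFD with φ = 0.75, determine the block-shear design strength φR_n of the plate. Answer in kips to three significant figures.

Shear plane L_v = 1.125 + 1·1.625 = 2.75 in; A_gv = 2.75 × 0.625 = 1.719 in².
A_nv = (2.75 − 1.5·0.625) × 0.625 = 1.133 in².
A_nt = (0.625 − 0.5·0.625) × 0.625 = 0.1953 in².
0.6 F_u A_nv = 39.42 kips; 0.6 F_y A_gv = 37.12 kips → shear yielding governs the shear term.
R_n = 37.12 + 1.0 × 58 × 0.1953 = 48.45 kips.
Design strength φR_n = 0.75 × 48.45 = 36.3 kips.

36.3 kips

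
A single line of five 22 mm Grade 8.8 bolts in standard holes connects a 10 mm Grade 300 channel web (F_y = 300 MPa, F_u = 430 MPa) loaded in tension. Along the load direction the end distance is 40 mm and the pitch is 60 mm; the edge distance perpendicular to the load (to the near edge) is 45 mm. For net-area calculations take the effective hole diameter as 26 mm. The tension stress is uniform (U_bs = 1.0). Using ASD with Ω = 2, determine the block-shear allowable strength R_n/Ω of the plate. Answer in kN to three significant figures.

Shear plane L_v = 40 + 4·60 = 280 mm; A_gv = 280 × 10 = 2800 mm².
A_nv = (280 − 4.5·26) × 10 = 1630 mm².
A_nt = (45 − 0.5·26) × 10 = 320 mm².
0.6 F_u A_nv = 420.5 kN; 0.6 F_y A_gv = 504 kN → shear rupture governs the shear term.
R_n = 420.5 + 1.0 × 430 × 320 / 1000 = 558.1 kN.
Allowable strength R_n/Ω = 558.1 / 2 = 279 kN.

279 kN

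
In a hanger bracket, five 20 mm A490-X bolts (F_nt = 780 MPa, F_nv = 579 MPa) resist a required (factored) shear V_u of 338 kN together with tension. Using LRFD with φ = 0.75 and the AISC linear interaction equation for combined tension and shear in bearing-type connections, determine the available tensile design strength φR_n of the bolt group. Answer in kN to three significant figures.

739 kN

A_b = π·20²/4 = 314.2 mm²; f_rv = 338 × 1000 / (5 × 314.2) = 215.2 MPa.
F'_nt = 1.3 F_nt − (F_nt / φF_nv) f_rv = 1.3·780 − (780/(0.75·579))·215.2 = 627.5 MPa, capped at F_nt → F'_nt = 627.5 MPa.
R_n = F'_nt · A_b · n = 627.5 × 314.2 × 5 / 1000 = 985.7 kN.
Design strength φR_n = 0.75 × 985.7 = 739 kN.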